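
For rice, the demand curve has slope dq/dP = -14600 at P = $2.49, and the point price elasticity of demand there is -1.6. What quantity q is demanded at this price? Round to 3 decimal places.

22721.250

Ed = (dq/dP)·(P/q) ⇒ q = (dq/dP)·P/Ed = (-14600)·2.49/(-1.6) = 22721.25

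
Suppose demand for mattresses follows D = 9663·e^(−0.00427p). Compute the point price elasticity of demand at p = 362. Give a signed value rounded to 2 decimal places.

dD/dp = −0.00427·D = -8.79495. At p = 362, D = 2059.71.
Ed = (dD/dp)·(p/D) = (-8.79495) × (362/2059.71) = -1.5457…

-1.55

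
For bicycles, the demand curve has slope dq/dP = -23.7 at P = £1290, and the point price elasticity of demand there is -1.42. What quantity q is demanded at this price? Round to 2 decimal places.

21530.28

Ed = (dq/dP)·(P/q) ⇒ q = (dq/dP)·P/Ed = (-23.7)·1290/(-1.42) = 21530.2816…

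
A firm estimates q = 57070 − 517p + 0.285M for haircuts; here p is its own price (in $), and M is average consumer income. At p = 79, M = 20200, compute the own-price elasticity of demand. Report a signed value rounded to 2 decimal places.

-1.86

At the given values, q = 57070 − 517(79) + 0.285(20200) = 21984.
∂q/∂p = −517.
E = (-517) × (79/21984) = -1.8578…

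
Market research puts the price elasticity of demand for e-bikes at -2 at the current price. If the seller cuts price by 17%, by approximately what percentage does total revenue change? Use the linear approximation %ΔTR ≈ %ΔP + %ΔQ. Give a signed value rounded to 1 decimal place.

%ΔQ ≈ Ed × %ΔP = (-2) × (-17%) = +34.0000%
%ΔTR ≈ %ΔP + %ΔQ = (-17%) + (+34.0000%) = +17.0000%

+17.0%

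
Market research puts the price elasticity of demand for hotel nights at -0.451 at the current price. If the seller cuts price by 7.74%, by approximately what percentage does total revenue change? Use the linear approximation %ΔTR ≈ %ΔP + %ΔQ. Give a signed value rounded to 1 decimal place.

%ΔQ ≈ Ed × %ΔP = (-0.451) × (-7.74%) = +3.4907%
%ΔTR ≈ %ΔP + %ΔQ = (-7.74%) + (+3.4907%) = -4.2493%

-4.2%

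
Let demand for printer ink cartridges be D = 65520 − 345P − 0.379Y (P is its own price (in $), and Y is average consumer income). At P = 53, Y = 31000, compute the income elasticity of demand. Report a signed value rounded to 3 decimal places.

-0.331

At the given values, D = 65520 − 345(53) − 0.379(31000) = 35486.
∂D/∂Y = -0.379.
E = (-0.379) × (31000/35486) = -0.33108…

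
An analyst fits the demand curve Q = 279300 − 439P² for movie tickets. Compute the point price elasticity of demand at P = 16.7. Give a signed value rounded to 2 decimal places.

dQ/dP = −2·439·P = -14662.6. At P = 16.7, Q = 156867.29.
Ed = (dQ/dP)·(P/Q) = (-14662.6) × (16.7/156867.29) = -1.5609…

-1.56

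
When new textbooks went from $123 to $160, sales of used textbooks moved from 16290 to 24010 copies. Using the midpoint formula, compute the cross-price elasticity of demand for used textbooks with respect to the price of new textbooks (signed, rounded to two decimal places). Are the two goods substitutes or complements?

%ΔQ_{used textbooks} = (24010 − 16290)/avg = 7720/20150 = 0.383126…
%ΔP_{new textbooks} = (160 − 123)/avg = 37/141.5 = 0.261484…
E_cross = (7720/20150) / (37/141.5) = 1.4652…
E_cross > 0 ⇒ the goods are substitutes.

1.47; substitutes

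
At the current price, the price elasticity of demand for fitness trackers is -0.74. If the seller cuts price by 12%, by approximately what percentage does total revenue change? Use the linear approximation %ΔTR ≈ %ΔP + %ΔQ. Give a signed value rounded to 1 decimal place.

%ΔQ ≈ Ed × %ΔP = (-0.74) × (-12%) = +8.8800%
%ΔTR ≈ %ΔP + %ΔQ = (-12%) + (+8.8800%) = -3.1200%

-3.1%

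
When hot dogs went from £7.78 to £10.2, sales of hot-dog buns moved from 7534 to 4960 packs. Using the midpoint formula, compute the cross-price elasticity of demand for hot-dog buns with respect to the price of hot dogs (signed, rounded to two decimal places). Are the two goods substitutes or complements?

%ΔQ_{hot-dog buns} = (4960 − 7534)/avg = -2574/6247 = -0.412037…
%ΔP_{hot dogs} = (10.2 − 7.78)/avg = 2.42/8.99 = 0.269187…
E_cross = (-2574/6247) / (2.42/8.99) = -1.5306…
E_cross < 0 ⇒ the goods are complements.

-1.53; complements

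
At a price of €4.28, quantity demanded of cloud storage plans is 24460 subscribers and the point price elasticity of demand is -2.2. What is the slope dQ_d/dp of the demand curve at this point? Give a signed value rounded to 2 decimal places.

-12572.90

Ed = (dQ_d/dp)·(p/Q_d) ⇒ dQ_d/dp = Ed·Q_d/p = (-2.2)·24460/4.28 = -12572.8971…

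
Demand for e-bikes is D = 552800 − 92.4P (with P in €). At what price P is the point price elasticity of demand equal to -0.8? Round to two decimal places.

2658.97

Ed = −92.4P/(552800 − 92.4P). Set this equal to -0.8:
92.4P = 0.8·(552800 − 92.4P) ⇒ 92.4P(1 + 0.8) = 0.8·552800
P = 0.8·552800 / (92.4·1.8) = 2658.9706…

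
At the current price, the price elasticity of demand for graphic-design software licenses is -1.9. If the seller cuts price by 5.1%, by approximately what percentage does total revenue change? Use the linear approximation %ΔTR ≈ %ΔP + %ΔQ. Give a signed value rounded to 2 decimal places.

+4.59%

%ΔQ ≈ Ed × %ΔP = (-1.9) × (-5.1%) = +9.6900%
%ΔTR ≈ %ΔP + %ΔQ = (-5.1%) + (+9.6900%) = +4.5900%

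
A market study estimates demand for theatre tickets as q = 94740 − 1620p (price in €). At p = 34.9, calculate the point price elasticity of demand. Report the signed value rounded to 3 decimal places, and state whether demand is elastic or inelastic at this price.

dq/dp = −1620. At p = 34.9, q = 94740 − 1620(34.9) = 38202.
Ed = (dq/dp)·(p/q) = −1620 × (34.9/38202) = -1.47997…
|Ed| = 1.480 > 1, so demand is elastic.

-1.480; elastic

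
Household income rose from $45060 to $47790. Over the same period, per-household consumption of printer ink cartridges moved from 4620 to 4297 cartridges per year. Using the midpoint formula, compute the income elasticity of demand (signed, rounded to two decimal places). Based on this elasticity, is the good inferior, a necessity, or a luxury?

%ΔQ = (4297 − 4620)/[( 4620 + 4297)/2] = -323/4458.5 = -0.072445…
%ΔIncome = (47790 − 45060)/[( 45060 + 47790)/2] = 2730/46425 = 0.058804…
E_income = (-323/4458.5) / (2730/46425) = -1.2319…
E_income < 0 ⇒ inferior good.

-1.23; inferior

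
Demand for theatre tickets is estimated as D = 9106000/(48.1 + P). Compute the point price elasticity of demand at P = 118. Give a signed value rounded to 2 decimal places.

-0.71

dD/dP = −9106000/(48.1 + P)² = -330.057. At P = 118, D = 54822.4.
Ed = (dD/dP)·(P/D) = (-330.057) × (118/54822.4) = -0.7104…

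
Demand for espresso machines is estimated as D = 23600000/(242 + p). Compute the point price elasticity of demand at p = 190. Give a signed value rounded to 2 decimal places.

dD/dp = −23600000/(242 + p)² = -126.457. At p = 190, D = 54629.6.
Ed = (dD/dp)·(p/D) = (-126.457) × (190/54629.6) = -0.4398…

-0.44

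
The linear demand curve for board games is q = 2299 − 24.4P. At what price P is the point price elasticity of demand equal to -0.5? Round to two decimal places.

31.41

Ed = −24.4P/(2299 − 24.4P). Set this equal to -0.5:
24.4P = 0.5·(2299 − 24.4P) ⇒ 24.4P(1 + 0.5) = 0.5·2299
P = 0.5·2299 / (24.4·1.5) = 31.4071…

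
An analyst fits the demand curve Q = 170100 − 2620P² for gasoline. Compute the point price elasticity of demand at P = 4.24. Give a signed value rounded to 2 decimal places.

-0.77

dQ/dP = −2·2620·P = -22217.6. At P = 4.24, Q = 122998.688.
Ed = (dQ/dP)·(P/Q) = (-22217.6) × (4.24/122998.688) = -0.7658…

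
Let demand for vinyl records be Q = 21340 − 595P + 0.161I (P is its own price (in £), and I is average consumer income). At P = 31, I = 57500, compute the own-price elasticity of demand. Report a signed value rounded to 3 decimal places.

-1.518

At the given values, Q = 21340 − 595(31) + 0.161(57500) = 12152.5.
∂Q/∂P = −595.
E = (-595) × (31/12152.5) = -1.51779…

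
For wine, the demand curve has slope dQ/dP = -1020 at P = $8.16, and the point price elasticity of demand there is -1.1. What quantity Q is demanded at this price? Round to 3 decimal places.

7566.545

Ed = (dQ/dP)·(P/Q) ⇒ Q = (dQ/dP)·P/Ed = (-1020)·8.16/(-1.1) = 7566.54545…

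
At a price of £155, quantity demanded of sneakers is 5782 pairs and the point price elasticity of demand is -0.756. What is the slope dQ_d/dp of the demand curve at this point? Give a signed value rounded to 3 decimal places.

-28.201

Ed = (dQ_d/dp)·(p/Q_d) ⇒ dQ_d/dp = Ed·Q_d/p = (-0.756)·5782/155 = -28.20123…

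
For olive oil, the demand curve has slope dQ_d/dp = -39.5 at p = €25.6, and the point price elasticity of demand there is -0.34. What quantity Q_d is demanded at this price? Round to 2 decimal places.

2974.12

Ed = (dQ_d/dp)·(p/Q_d) ⇒ Q_d = (dQ_d/dp)·p/Ed = (-39.5)·25.6/(-0.34) = 2974.1176…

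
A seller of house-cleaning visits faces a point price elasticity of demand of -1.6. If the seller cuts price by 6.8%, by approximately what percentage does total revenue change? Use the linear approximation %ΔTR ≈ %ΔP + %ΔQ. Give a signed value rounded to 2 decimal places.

%ΔQ ≈ Ed × %ΔP = (-1.6) × (-6.8%) = +10.8800%
%ΔTR ≈ %ΔP + %ΔQ = (-6.8%) + (+10.8800%) = +4.0800%

+4.08%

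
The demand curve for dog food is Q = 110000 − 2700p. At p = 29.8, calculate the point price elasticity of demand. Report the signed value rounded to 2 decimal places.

-2.72

dQ/dp = −2700. At p = 29.8, Q = 110000 − 2700(29.8) = 29540.
Ed = (dQ/dp)·(p/Q) = −2700 × (29.8/29540) = -2.7237…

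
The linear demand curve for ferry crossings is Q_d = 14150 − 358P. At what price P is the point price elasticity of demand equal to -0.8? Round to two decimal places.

17.57

Ed = −358P/(14150 − 358P). Set this equal to -0.8:
358P = 0.8·(14150 − 358P) ⇒ 358P(1 + 0.8) = 0.8·14150
P = 0.8·14150 / (358·1.8) = 17.5667…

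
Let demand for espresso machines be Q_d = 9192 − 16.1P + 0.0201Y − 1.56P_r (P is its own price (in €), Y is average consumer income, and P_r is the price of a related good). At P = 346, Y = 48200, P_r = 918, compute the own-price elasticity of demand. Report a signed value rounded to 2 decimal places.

-1.76

At the given values, Q_d = 9192 − 16.1(346) + 0.0201(48200) − 1.56(918) = 3158.14.
∂Q_d/∂P = −16.1.
E = (-16.1) × (346/3158.14) = -1.7638…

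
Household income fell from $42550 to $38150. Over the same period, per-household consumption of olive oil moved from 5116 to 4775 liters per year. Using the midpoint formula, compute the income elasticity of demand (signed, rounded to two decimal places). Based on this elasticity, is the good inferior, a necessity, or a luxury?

%ΔQ = (4775 − 5116)/[( 5116 + 4775)/2] = -341/4945.5 = -0.068951…
%ΔIncome = (38150 − 42550)/[( 42550 + 38150)/2] = -4400/40350 = -0.109045…
E_income = (-341/4945.5) / (-4400/40350) = 0.6323…
0 < E_income < 1 ⇒ normal good, necessity.

0.63; necessity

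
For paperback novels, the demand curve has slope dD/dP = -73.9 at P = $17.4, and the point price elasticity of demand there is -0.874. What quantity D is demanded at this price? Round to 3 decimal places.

Ed = (dD/dP)·(P/D) ⇒ D = (dD/dP)·P/Ed = (-73.9)·17.4/(-0.874) = 1471.23569…

1471.236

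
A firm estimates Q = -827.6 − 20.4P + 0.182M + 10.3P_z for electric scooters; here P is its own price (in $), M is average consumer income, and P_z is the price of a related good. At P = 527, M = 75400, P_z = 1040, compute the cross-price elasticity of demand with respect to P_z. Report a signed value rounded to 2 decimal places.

At the given values, Q = -827.6 − 20.4(527) + 0.182(75400) + 10.3(1040) = 12856.4.
∂Q/∂P_z = 10.3.
E = (10.3) × (1040/12856.4) = 0.8332…

0.83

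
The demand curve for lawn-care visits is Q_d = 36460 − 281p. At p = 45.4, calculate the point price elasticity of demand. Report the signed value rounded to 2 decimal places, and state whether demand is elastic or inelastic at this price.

dQ_d/dp = −281. At p = 45.4, Q_d = 36460 − 281(45.4) = 23702.6.
Ed = (dQ_d/dp)·(p/Q_d) = −281 × (45.4/23702.6) = -0.5382…
|Ed| = 0.54 < 1, so demand is inelastic.

-0.54; inelastic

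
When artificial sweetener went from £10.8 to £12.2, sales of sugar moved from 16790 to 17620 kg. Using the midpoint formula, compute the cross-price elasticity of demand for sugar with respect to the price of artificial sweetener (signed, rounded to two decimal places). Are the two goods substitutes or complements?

%ΔQ_{sugar} = (17620 − 16790)/avg = 830/17205 = 0.048241…
%ΔP_{artificial sweetener} = (12.2 − 10.8)/avg = 1.4/11.5 = 0.121739…
E_cross = (830/17205) / (1.4/11.5) = 0.3962…
E_cross > 0 ⇒ the goods are substitutes.

0.40; substitutes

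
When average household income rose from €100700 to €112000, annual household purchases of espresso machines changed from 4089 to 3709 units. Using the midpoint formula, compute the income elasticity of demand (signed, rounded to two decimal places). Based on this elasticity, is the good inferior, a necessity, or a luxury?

-0.92; inferior

%ΔQ = (3709 − 4089)/[( 4089 + 3709)/2] = -380/3899 = -0.097460…
%ΔIncome = (112000 − 100700)/[( 100700 + 112000)/2] = 11300/106350 = 0.106252…
E_income = (-380/3899) / (11300/106350) = -0.9172…
E_income < 0 ⇒ inferior good.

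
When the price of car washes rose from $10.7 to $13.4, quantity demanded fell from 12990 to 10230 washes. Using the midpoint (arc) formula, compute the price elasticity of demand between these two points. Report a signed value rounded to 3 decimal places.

%ΔQ = (10230 − 12990) / [(12990 + 10230)/2] = -2760/11610 = -0.237726…
%ΔP = (13.4 − 10.7) / [(10.7 + 13.4)/2] = 2.7/12.05 = 0.224066…
Arc Ed = %ΔQ / %ΔP = (-2760/11610) / (2.7/12.05) = -1.06096…

-1.061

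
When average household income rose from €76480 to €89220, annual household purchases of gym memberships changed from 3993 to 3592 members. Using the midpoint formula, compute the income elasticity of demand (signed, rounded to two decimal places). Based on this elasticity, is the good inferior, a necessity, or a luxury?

-0.69; inferior

%ΔQ = (3592 − 3993)/[( 3993 + 3592)/2] = -401/3792.5 = -0.105735…
%ΔIncome = (89220 − 76480)/[( 76480 + 89220)/2] = 12740/82850 = 0.153771…
E_income = (-401/3792.5) / (12740/82850) = -0.6876…
E_income < 0 ⇒ inferior good.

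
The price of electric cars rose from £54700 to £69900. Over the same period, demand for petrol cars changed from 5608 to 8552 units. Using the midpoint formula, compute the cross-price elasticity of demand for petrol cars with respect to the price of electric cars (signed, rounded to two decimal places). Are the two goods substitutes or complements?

1.70; substitutes

%ΔQ_{petrol cars} = (8552 − 5608)/avg = 2944/7080 = 0.415819…
%ΔP_{electric cars} = (69900 − 54700)/avg = 15200/62300 = 0.243980…
E_cross = (2944/7080) / (15200/62300) = 1.7043…
E_cross > 0 ⇒ the goods are substitutes.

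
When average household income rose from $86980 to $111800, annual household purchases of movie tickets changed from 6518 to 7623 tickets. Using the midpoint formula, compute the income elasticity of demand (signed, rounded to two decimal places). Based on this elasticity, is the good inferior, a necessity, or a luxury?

%ΔQ = (7623 − 6518)/[( 6518 + 7623)/2] = 1105/7070.5 = 0.156283…
%ΔIncome = (111800 − 86980)/[( 86980 + 111800)/2] = 24820/99390 = 0.249723…
E_income = (1105/7070.5) / (24820/99390) = 0.6258…
0 < E_income < 1 ⇒ normal good, necessity.

0.63; necessity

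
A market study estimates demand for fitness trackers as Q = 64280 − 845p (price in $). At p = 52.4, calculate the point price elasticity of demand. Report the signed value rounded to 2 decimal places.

dQ/dp = −845. At p = 52.4, Q = 64280 − 845(52.4) = 20002.
Ed = (dQ/dp)·(p/Q) = −845 × (52.4/20002) = -2.2136…

-2.21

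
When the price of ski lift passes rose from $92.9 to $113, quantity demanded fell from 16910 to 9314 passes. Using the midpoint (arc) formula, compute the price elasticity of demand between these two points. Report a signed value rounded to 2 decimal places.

%ΔQ = (9314 − 16910) / [(16910 + 9314)/2] = -7596/13112 = -0.579316…
%ΔP = (113 − 92.9) / [(92.9 + 113)/2] = 20.1/102.95 = 0.195240…
Arc Ed = %ΔQ / %ΔP = (-7596/13112) / (20.1/102.95) = -2.9671…

-2.97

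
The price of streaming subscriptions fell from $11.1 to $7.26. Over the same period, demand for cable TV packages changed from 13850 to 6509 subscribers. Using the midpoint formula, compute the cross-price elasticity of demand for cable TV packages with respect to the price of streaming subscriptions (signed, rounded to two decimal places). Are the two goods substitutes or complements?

%ΔQ_{cable TV packages} = (6509 − 13850)/avg = -7341/10179.5 = -0.721155…
%ΔP_{streaming subscriptions} = (7.26 − 11.1)/avg = -3.84/9.18 = -0.418300…
E_cross = (-7341/10179.5) / (-3.84/9.18) = 1.7240…
E_cross > 0 ⇒ the goods are substitutes.

1.72; substitutes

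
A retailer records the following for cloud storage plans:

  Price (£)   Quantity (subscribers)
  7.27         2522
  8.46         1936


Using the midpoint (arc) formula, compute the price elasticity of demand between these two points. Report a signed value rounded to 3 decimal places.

%ΔQ = (1936 − 2522) / [(2522 + 1936)/2] = -586/2229 = -0.262898…
%ΔP = (8.46 − 7.27) / [(7.27 + 8.46)/2] = 1.19/7.865 = 0.151303…
Arc Ed = %ΔQ / %ΔP = (-586/2229) / (1.19/7.865) = -1.73755…

-1.738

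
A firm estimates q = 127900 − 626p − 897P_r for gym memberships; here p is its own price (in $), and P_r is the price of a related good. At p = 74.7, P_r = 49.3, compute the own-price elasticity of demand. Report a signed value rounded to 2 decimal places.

-1.27

At the given values, q = 127900 − 626(74.7) − 897(49.3) = 36915.7.
∂q/∂p = −626.
E = (-626) × (74.7/36915.7) = -1.2667…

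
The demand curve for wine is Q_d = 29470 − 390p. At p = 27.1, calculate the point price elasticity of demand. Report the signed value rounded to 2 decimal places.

-0.56

dQ_d/dp = −390. At p = 27.1, Q_d = 29470 − 390(27.1) = 18901.
Ed = (dQ_d/dp)·(p/Q_d) = −390 × (27.1/18901) = -0.5591…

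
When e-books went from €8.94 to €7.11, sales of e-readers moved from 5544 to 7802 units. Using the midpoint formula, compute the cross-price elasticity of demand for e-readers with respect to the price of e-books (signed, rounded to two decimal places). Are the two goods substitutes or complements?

%ΔQ_{e-readers} = (7802 − 5544)/avg = 2258/6673 = 0.338378…
%ΔP_{e-books} = (7.11 − 8.94)/avg = -1.83/8.025 = -0.228037…
E_cross = (2258/6673) / (-1.83/8.025) = -1.4838…
E_cross < 0 ⇒ the goods are complements.

-1.48; complements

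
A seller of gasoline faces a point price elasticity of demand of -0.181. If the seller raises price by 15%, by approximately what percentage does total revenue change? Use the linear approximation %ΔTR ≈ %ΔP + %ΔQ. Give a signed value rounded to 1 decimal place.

+12.3%

%ΔQ ≈ Ed × %ΔP = (-0.181) × (+15%) = -2.7150%
%ΔTR ≈ %ΔP + %ΔQ = (+15%) + (-2.7150%) = +12.2850%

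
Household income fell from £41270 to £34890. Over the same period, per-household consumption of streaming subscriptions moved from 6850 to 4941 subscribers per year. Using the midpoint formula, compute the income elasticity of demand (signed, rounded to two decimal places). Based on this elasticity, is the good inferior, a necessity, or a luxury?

1.93; luxury

%ΔQ = (4941 − 6850)/[( 6850 + 4941)/2] = -1909/5895.5 = -0.323806…
%ΔIncome = (34890 − 41270)/[( 41270 + 34890)/2] = -6380/38080 = -0.167542…
E_income = (-1909/5895.5) / (-6380/38080) = 1.9326…
E_income > 1 ⇒ normal good, luxury.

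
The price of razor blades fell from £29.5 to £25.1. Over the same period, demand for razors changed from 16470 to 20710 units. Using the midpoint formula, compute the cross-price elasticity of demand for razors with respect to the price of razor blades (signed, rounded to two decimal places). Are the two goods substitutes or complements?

-1.42; complements

%ΔQ_{razors} = (20710 − 16470)/avg = 4240/18590 = 0.228079…
%ΔP_{razor blades} = (25.1 − 29.5)/avg = -4.4/27.3 = -0.161172…
E_cross = (4240/18590) / (-4.4/27.3) = -1.4151…
E_cross < 0 ⇒ the goods are complements.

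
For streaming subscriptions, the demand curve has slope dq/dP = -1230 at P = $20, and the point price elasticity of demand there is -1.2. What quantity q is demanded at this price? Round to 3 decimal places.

Ed = (dq/dP)·(P/q) ⇒ q = (dq/dP)·P/Ed = (-1230)·20/(-1.2) = 20500

20500.000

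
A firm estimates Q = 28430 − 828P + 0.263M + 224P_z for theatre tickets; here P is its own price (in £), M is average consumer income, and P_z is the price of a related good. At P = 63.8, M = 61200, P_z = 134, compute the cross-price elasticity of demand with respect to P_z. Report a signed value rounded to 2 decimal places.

1.38

At the given values, Q = 28430 − 828(63.8) + 0.263(61200) + 224(134) = 21715.2.
∂Q/∂P_z = 224.
E = (224) × (134/21715.2) = 1.3822…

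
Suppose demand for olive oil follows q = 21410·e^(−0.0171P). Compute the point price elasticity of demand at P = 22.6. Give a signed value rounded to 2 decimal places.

dq/dP = −0.0171·q = -248.757. At P = 22.6, q = 14547.2.
Ed = (dq/dP)·(P/q) = (-248.757) × (22.6/14547.2) = -0.3864…

-0.39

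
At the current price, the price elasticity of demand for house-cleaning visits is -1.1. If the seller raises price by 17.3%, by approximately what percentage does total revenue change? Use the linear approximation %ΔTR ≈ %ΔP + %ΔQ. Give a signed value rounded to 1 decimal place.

-1.7%

%ΔQ ≈ Ed × %ΔP = (-1.1) × (+17.3%) = -19.0300%
%ΔTR ≈ %ΔP + %ΔQ = (+17.3%) + (-19.0300%) = -1.7300%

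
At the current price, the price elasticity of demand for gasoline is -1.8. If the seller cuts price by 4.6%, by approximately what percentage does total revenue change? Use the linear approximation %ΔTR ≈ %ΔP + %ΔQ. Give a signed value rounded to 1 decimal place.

%ΔQ ≈ Ed × %ΔP = (-1.8) × (-4.6%) = +8.2800%
%ΔTR ≈ %ΔP + %ΔQ = (-4.6%) + (+8.2800%) = +3.6800%

+3.7%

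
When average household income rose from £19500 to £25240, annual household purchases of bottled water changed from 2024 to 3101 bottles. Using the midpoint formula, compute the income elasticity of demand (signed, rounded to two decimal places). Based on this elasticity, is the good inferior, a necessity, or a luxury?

%ΔQ = (3101 − 2024)/[( 2024 + 3101)/2] = 1077/2562.5 = 0.420292…
%ΔIncome = (25240 − 19500)/[( 19500 + 25240)/2] = 5740/22370 = 0.256593…
E_income = (1077/2562.5) / (5740/22370) = 1.6379…
E_income > 1 ⇒ normal good, luxury.

1.64; luxury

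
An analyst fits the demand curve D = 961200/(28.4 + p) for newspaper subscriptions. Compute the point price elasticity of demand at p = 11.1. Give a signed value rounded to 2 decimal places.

-0.28

dD/dp = −961200/(28.4 + p)² = -616.055. At p = 11.1, D = 24334.2.
Ed = (dD/dp)·(p/D) = (-616.055) × (11.1/24334.2) = -0.2810…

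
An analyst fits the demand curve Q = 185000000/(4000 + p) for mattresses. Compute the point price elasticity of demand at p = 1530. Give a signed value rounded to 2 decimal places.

-0.28

dQ/dp = −185000000/(4000 + p)² = -6.04953. At p = 1530, Q = 33453.9.
Ed = (dQ/dp)·(p/Q) = (-6.04953) × (1530/33453.9) = -0.2766…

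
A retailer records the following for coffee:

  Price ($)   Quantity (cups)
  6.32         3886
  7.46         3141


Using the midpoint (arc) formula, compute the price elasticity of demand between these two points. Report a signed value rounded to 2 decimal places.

%ΔQ = (3141 − 3886) / [(3886 + 3141)/2] = -745/3513.5 = -0.212039…
%ΔP = (7.46 − 6.32) / [(6.32 + 7.46)/2] = 1.14/6.89 = 0.165457…
Arc Ed = %ΔQ / %ΔP = (-745/3513.5) / (1.14/6.89) = -1.2815…

-1.28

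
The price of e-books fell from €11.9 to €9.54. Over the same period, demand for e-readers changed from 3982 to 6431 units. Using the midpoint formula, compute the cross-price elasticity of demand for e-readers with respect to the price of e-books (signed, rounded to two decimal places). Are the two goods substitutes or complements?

-2.14; complements

%ΔQ_{e-readers} = (6431 − 3982)/avg = 2449/5206.5 = 0.470373…
%ΔP_{e-books} = (9.54 − 11.9)/avg = -2.36/10.72 = -0.220149…
E_cross = (2449/5206.5) / (-2.36/10.72) = -2.1366…
E_cross < 0 ⇒ the goods are complements.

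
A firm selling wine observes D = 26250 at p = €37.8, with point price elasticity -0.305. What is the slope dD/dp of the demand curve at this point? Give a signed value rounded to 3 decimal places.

Ed = (dD/dp)·(p/D) ⇒ dD/dp = Ed·D/p = (-0.305)·26250/37.8 = -211.80555…

-211.806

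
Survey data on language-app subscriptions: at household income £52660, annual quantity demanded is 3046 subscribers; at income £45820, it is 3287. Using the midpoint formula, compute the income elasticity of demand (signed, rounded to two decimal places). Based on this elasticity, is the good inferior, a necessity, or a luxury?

%ΔQ = (3287 − 3046)/[( 3046 + 3287)/2] = 241/3166.5 = 0.076109…
%ΔIncome = (45820 − 52660)/[( 52660 + 45820)/2] = -6840/49240 = -0.138911…
E_income = (241/3166.5) / (-6840/49240) = -0.5478…
E_income < 0 ⇒ inferior good.

-0.55; inferior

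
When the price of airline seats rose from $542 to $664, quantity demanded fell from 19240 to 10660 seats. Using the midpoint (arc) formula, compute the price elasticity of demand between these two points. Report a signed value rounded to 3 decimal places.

-2.837

%ΔQ = (10660 − 19240) / [(19240 + 10660)/2] = -8580/14950 = -0.573913…
%ΔP = (664 − 542) / [(542 + 664)/2] = 122/603 = 0.202321…
Arc Ed = %ΔQ / %ΔP = (-8580/14950) / (122/603) = -2.83663…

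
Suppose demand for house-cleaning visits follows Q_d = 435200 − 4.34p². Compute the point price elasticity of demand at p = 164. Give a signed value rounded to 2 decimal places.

dQ_d/dp = −2·4.34·p = -1423.52. At p = 164, Q_d = 318471.36.
Ed = (dQ_d/dp)·(p/Q_d) = (-1423.52) × (164/318471.36) = -0.7330…

-0.73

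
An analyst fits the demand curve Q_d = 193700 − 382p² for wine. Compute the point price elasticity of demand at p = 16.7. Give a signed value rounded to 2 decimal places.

-2.44

dQ_d/dp = −2·382·p = -12758.8. At p = 16.7, Q_d = 87164.02.
Ed = (dQ_d/dp)·(p/Q_d) = (-12758.8) × (16.7/87164.02) = -2.4444…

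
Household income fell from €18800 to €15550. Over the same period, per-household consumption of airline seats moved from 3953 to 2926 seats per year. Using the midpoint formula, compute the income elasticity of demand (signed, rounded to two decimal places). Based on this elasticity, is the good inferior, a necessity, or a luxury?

1.58; luxury

%ΔQ = (2926 − 3953)/[( 3953 + 2926)/2] = -1027/3439.5 = -0.298589…
%ΔIncome = (15550 − 18800)/[( 18800 + 15550)/2] = -3250/17175 = -0.189228…
E_income = (-1027/3439.5) / (-3250/17175) = 1.5779…
E_income > 1 ⇒ normal good, luxury.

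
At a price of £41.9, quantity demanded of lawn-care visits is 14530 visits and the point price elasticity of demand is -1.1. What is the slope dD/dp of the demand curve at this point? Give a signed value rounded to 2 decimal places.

Ed = (dD/dp)·(p/D) ⇒ dD/dp = Ed·D/p = (-1.1)·14530/41.9 = -381.4558…

-381.46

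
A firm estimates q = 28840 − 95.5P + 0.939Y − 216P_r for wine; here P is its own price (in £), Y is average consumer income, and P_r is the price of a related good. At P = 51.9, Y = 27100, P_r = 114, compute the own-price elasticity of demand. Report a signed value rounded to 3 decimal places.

-0.201

At the given values, q = 28840 − 95.5(51.9) + 0.939(27100) − 216(114) = 24706.45.
∂q/∂P = −95.5.
E = (-95.5) × (51.9/24706.45) = -0.20061…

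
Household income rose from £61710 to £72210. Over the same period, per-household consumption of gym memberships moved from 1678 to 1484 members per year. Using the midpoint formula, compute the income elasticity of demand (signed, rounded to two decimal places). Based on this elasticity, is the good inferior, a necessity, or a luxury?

%ΔQ = (1484 − 1678)/[( 1678 + 1484)/2] = -194/1581 = -0.122707…
%ΔIncome = (72210 − 61710)/[( 61710 + 72210)/2] = 10500/66960 = 0.156810…
E_income = (-194/1581) / (10500/66960) = -0.7825…
E_income < 0 ⇒ inferior good.

-0.78; inferior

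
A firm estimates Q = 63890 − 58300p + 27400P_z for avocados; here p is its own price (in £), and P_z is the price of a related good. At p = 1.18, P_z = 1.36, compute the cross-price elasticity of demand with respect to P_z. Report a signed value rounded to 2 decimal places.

At the given values, Q = 63890 − 58300(1.18) + 27400(1.36) = 32360.
∂Q/∂P_z = 27400.
E = (27400) × (1.36/32360) = 1.1515…

1.15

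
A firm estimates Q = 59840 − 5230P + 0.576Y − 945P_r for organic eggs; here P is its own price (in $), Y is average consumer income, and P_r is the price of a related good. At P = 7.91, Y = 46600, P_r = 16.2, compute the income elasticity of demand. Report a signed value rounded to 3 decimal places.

At the given values, Q = 59840 − 5230(7.91) + 0.576(46600) − 945(16.2) = 30003.3.
∂Q/∂Y = 0.576.
E = (0.576) × (46600/30003.3) = 0.89462…

0.895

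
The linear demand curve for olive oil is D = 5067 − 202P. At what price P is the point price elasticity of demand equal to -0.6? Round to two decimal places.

Ed = −202P/(5067 − 202P). Set this equal to -0.6:
202P = 0.6·(5067 − 202P) ⇒ 202P(1 + 0.6) = 0.6·5067
P = 0.6·5067 / (202·1.6) = 9.4065…

9.41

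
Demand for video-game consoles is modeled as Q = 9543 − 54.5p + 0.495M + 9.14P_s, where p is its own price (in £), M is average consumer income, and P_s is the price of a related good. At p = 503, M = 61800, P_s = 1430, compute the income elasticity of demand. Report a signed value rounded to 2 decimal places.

1.19

At the given values, Q = 9543 − 54.5(503) + 0.495(61800) + 9.14(1430) = 25790.7.
∂Q/∂M = 0.495.
E = (0.495) × (61800/25790.7) = 1.1861…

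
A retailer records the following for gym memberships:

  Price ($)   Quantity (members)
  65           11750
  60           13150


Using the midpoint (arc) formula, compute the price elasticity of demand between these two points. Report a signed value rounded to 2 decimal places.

%ΔQ = (13150 − 11750) / [(11750 + 13150)/2] = 1400/12450 = 0.112449…
%ΔP = (60 − 65) / [(65 + 60)/2] = -5/62.5 = -0.08
Arc Ed = %ΔQ / %ΔP = (1400/12450) / (-5/62.5) = -1.4056…

-1.41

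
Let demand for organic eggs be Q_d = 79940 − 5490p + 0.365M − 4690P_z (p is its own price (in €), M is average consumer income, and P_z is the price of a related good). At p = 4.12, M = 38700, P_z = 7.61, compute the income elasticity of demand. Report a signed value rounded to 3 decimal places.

0.395

At the given values, Q_d = 79940 − 5490(4.12) + 0.365(38700) − 4690(7.61) = 35755.8.
∂Q_d/∂M = 0.365.
E = (0.365) × (38700/35755.8) = 0.39505…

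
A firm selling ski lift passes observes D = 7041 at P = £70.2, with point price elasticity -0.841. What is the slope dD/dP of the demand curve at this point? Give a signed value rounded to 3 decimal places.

Ed = (dD/dP)·(P/D) ⇒ dD/dP = Ed·D/P = (-0.841)·7041/70.2 = -84.35158…

-84.352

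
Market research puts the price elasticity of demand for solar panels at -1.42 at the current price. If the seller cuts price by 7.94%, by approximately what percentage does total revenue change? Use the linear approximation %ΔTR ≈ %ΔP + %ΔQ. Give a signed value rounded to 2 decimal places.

+3.33%

%ΔQ ≈ Ed × %ΔP = (-1.42) × (-7.94%) = +11.2748%
%ΔTR ≈ %ΔP + %ΔQ = (-7.94%) + (+11.2748%) = +3.3348%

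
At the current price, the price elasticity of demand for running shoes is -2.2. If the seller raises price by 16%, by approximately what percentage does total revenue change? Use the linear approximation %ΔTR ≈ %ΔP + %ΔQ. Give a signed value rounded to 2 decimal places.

-19.20%

%ΔQ ≈ Ed × %ΔP = (-2.2) × (+16%) = -35.2000%
%ΔTR ≈ %ΔP + %ΔQ = (+16%) + (-35.2000%) = -19.2000%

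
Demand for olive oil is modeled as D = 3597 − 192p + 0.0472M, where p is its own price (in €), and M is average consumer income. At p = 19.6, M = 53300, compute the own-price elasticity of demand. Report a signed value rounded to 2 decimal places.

-1.60

At the given values, D = 3597 − 192(19.6) + 0.0472(53300) = 2349.56.
∂D/∂p = −192.
E = (-192) × (19.6/2349.56) = -1.6016…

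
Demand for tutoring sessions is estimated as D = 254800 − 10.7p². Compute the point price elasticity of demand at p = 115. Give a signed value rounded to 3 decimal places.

dD/dp = −2·10.7·p = -2461. At p = 115, D = 113292.5.
Ed = (dD/dp)·(p/D) = (-2461) × (115/113292.5) = -2.49809…

-2.498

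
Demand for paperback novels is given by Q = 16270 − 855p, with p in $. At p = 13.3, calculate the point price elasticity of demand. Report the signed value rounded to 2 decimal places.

dQ/dp = −855. At p = 13.3, Q = 16270 − 855(13.3) = 4898.5.
Ed = (dQ/dp)·(p/Q) = −855 × (13.3/4898.5) = -2.3214…

-2.32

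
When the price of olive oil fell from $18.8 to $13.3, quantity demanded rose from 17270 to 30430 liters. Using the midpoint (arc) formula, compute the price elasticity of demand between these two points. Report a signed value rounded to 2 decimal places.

-1.61

%ΔQ = (30430 − 17270) / [(17270 + 30430)/2] = 13160/23850 = 0.551781…
%ΔP = (13.3 − 18.8) / [(18.8 + 13.3)/2] = -5.5/16.05 = -0.342679…
Arc Ed = %ΔQ / %ΔP = (13160/23850) / (-5.5/16.05) = -1.6102…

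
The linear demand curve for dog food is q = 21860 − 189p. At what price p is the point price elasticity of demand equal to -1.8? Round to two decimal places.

74.35

Ed = −189p/(21860 − 189p). Set this equal to -1.8:
189p = 1.8·(21860 − 189p) ⇒ 189p(1 + 1.8) = 1.8·21860
p = 1.8·21860 / (189·2.8) = 74.3537…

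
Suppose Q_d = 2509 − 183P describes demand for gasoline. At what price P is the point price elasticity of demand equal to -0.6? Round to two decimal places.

Ed = −183P/(2509 − 183P). Set this equal to -0.6:
183P = 0.6·(2509 − 183P) ⇒ 183P(1 + 0.6) = 0.6·2509
P = 0.6·2509 / (183·1.6) = 5.1413…

5.14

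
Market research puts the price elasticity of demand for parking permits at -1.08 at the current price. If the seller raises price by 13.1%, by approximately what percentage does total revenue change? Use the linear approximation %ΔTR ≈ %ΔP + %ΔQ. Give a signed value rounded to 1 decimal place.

%ΔQ ≈ Ed × %ΔP = (-1.08) × (+13.1%) = -14.1480%
%ΔTR ≈ %ΔP + %ΔQ = (+13.1%) + (-14.1480%) = -1.0480%

-1.0%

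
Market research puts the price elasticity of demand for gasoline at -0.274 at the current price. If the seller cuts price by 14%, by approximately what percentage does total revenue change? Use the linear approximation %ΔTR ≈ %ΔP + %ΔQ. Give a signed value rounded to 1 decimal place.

%ΔQ ≈ Ed × %ΔP = (-0.274) × (-14%) = +3.8360%
%ΔTR ≈ %ΔP + %ΔQ = (-14%) + (+3.8360%) = -10.1640%

-10.2%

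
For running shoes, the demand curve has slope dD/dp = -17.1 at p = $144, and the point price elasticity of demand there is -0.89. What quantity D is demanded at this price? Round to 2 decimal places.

2766.74

Ed = (dD/dp)·(p/D) ⇒ D = (dD/dp)·p/Ed = (-17.1)·144/(-0.89) = 2766.7415…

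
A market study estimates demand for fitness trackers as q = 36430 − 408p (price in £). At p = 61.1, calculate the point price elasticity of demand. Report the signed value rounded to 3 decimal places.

-2.167

dq/dp = −408. At p = 61.1, q = 36430 − 408(61.1) = 11501.2.
Ed = (dq/dp)·(p/q) = −408 × (61.1/11501.2) = -2.16749…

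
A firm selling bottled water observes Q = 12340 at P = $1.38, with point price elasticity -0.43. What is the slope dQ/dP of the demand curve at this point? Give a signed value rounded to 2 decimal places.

Ed = (dQ/dP)·(P/Q) ⇒ dQ/dP = Ed·Q/P = (-0.43)·12340/1.38 = -3845.0724…

-3845.07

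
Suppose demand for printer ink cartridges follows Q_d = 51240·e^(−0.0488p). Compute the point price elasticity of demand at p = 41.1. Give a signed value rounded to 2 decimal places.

dQ_d/dp = −0.0488·Q_d = -336.491. At p = 41.1, Q_d = 6895.3.
Ed = (dQ_d/dp)·(p/Q_d) = (-336.491) × (41.1/6895.3) = -2.0056…

-2.01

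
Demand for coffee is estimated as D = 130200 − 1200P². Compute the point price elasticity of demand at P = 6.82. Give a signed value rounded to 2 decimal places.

dD/dP = −2·1200·P = -16368. At P = 6.82, D = 74385.12.
Ed = (dD/dP)·(P/D) = (-16368) × (6.82/74385.12) = -1.5007…

-1.50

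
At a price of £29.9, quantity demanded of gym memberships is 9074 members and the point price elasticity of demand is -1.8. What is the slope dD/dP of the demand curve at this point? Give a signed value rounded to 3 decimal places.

Ed = (dD/dP)·(P/D) ⇒ dD/dP = Ed·D/P = (-1.8)·9074/29.9 = -546.26086…

-546.261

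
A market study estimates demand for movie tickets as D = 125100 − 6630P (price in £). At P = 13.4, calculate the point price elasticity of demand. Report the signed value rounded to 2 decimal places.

dD/dP = −6630. At P = 13.4, D = 125100 − 6630(13.4) = 36258.
Ed = (dD/dP)·(P/D) = −6630 × (13.4/36258) = -2.4502…

-2.45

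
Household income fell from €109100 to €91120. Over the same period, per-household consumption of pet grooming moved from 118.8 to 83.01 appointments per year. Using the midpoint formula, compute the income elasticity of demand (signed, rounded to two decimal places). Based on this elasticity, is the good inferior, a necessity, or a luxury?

%ΔQ = (83.01 − 118.8)/[( 118.8 + 83.01)/2] = -35.79/100.905 = -0.354690…
%ΔIncome = (91120 − 109100)/[( 109100 + 91120)/2] = -17980/100110 = -0.179602…
E_income = (-35.79/100.905) / (-17980/100110) = 1.9748…
E_income > 1 ⇒ normal good, luxury.

1.97; luxury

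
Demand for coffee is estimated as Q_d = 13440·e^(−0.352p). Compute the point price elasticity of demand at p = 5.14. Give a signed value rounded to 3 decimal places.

dQ_d/dp = −0.352·Q_d = -774.786. At p = 5.14, Q_d = 2201.1.
Ed = (dQ_d/dp)·(p/Q_d) = (-774.786) × (5.14/2201.1) = -1.80928

-1.809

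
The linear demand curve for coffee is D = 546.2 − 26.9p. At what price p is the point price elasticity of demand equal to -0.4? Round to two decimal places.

5.80

Ed = −26.9p/(546.2 − 26.9p). Set this equal to -0.4:
26.9p = 0.4·(546.2 − 26.9p) ⇒ 26.9p(1 + 0.4) = 0.4·546.2
p = 0.4·546.2 / (26.9·1.4) = 5.8013…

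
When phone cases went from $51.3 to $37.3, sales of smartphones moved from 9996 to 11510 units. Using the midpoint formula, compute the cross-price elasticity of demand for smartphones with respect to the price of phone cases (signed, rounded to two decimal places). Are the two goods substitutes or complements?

-0.45; complements

%ΔQ_{smartphones} = (11510 − 9996)/avg = 1514/10753 = 0.140797…
%ΔP_{phone cases} = (37.3 − 51.3)/avg = -14/44.3 = -0.316027…
E_cross = (1514/10753) / (-14/44.3) = -0.4455…
E_cross < 0 ⇒ the goods are complements.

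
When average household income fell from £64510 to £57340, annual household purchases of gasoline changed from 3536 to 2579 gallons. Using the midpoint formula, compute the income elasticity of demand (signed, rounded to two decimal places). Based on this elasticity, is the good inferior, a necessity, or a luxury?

2.66; luxury

%ΔQ = (2579 − 3536)/[( 3536 + 2579)/2] = -957/3057.5 = -0.313000…
%ΔIncome = (57340 − 64510)/[( 64510 + 57340)/2] = -7170/60925 = -0.117685…
E_income = (-957/3057.5) / (-7170/60925) = 2.6596…
E_income > 1 ⇒ normal good, luxury.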